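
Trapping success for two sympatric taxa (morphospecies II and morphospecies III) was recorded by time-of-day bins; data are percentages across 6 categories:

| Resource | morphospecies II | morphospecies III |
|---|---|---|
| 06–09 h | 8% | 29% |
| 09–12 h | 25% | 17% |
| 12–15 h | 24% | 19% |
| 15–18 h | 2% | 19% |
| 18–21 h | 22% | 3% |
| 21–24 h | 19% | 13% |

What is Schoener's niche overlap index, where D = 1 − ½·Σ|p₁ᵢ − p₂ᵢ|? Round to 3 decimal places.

Convert percentages to proportions (divide by 100).
Σ|p₁ᵢ − p₂ᵢ| = 0.21 + 0.08 + 0.05 + 0.17 + 0.19 + 0.06 = 0.76
D = 1 − ½ × 0.76 = 1 − 0.380 = 0.62000

0.620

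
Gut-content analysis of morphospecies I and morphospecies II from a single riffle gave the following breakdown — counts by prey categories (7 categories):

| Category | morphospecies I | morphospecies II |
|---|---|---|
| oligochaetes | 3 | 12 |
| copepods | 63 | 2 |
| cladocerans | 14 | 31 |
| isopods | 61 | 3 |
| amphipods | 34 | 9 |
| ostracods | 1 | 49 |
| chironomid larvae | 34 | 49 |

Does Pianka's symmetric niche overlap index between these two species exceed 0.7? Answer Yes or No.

Proportions for morphospecies I (n=210): 3/210=0.0143, 63/210=0.3000, 14/210=0.0667, 61/210=0.2905, 34/210=0.1619, 1/210=0.0048, 34/210=0.1619
Proportions for morphospecies II (n=155): 12/155=0.0774, 2/155=0.0129, 31/155=0.2000, 3/155=0.0194, 9/155=0.0581, 49/155=0.3161, 49/155=0.3161
Σ p₁ᵢp₂ᵢ = 0.001107 + 0.003870 + 0.013340 + 0.005636 + 0.009406 + 0.001517 + 0.051177 = 0.086053
Σp_1ᵢ² = 0.0143² + 0.3000² + 0.0667² + 0.2905² + 0.1619² + 0.0048² + 0.1619² = 0.000204 + 0.090000 + 0.004449 + 0.084390 + 0.026212 + 0.000023 + 0.026212 = 0.231490
Σp_2ᵢ² = 0.0774² + 0.0129² + 0.2000² + 0.0194² + 0.0581² + 0.3161² + 0.3161² = 0.005991 + 0.000166 + 0.040000 + 0.000376 + 0.003376 + 0.099919 + 0.099919 = 0.249747
O = 0.086053 / √(0.231490 × 0.249747) = 0.086053 / 0.2404453 = 0.3579
O = 0.3579 < 0.7 → No.

No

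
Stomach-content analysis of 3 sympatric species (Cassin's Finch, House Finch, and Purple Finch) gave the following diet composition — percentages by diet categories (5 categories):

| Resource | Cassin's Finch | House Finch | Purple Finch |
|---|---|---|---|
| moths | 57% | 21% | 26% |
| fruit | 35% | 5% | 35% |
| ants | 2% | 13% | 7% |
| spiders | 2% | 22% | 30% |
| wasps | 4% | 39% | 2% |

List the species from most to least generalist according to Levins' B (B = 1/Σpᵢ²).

Convert percentages to proportions (divide by 100).
Σp_Cassᵢ² = 0.57² + 0.35² + 0.02² + 0.02² + 0.04² = 0.3249 + 0.1225 + 0.0004 + 0.0004 + 0.0016 = 0.4498
B_Cass = 1 / 0.4498 = 2.2232
Σp_Housᵢ² = 0.21² + 0.05² + 0.13² + 0.22² + 0.39² = 0.0441 + 0.0025 + 0.0169 + 0.0484 + 0.1521 = 0.2640
B_Hous = 1 / 0.2640 = 3.7879
Σp_Purpᵢ² = 0.26² + 0.35² + 0.07² + 0.30² + 0.02² = 0.0676 + 0.1225 + 0.0049 + 0.0900 + 0.0004 = 0.2854
B_Purp = 1 / 0.2854 = 3.5039
Ranking by B (broadest → narrowest): House Finch (3.79) > Purple Finch (3.50) > Cassin's Finch (2.22)

House Finch > Purple Finch > Cassin's Finch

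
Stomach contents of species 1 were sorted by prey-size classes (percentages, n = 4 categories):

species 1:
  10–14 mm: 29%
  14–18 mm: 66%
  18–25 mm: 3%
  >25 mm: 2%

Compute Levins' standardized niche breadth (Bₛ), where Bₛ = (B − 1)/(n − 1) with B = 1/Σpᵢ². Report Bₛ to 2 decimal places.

Convert percentages to proportions (divide by 100).
Σpᵢ² = 0.29² + 0.66² + 0.03² + 0.02² = 0.0841 + 0.4356 + 0.0009 + 0.0004 = 0.5210
B = 1 / 0.5210 = 1.9194
Bₛ = (B − 1)/(n − 1) = (1.9194 − 1)/(4 − 1) = 0.9194/3 = 0.3065

0.31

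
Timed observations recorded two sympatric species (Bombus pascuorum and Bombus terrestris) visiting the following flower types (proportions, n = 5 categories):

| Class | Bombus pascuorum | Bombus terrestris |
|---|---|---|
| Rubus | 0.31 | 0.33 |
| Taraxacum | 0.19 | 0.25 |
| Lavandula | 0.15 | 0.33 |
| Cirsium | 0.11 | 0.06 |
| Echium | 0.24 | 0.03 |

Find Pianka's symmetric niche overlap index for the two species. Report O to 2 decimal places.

0.84

Σ p₁ᵢp₂ᵢ = 0.1023 + 0.0475 + 0.0495 + 0.0066 + 0.0072 = 0.2131
Σp_1ᵢ² = 0.31² + 0.19² + 0.15² + 0.11² + 0.24² = 0.0961 + 0.0361 + 0.0225 + 0.0121 + 0.0576 = 0.2244
Σp_2ᵢ² = 0.33² + 0.25² + 0.33² + 0.06² + 0.03² = 0.1089 + 0.0625 + 0.1089 + 0.0036 + 0.0009 = 0.2848
O = 0.2131 / √(0.2244 × 0.2848) = 0.2131 / 0.25280 = 0.8430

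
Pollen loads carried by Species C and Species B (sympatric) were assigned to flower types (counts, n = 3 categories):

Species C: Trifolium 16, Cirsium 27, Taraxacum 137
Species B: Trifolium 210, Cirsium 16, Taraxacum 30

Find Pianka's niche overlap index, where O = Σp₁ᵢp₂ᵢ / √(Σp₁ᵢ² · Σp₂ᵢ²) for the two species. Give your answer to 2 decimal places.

0.26

Proportions for Species C (n=180): 16/180=0.0889, 27/180=0.1500, 137/180=0.7611
Proportions for Species B (n=256): 210/256=0.8203, 16/256=0.0625, 30/256=0.1172
Σ p₁ᵢp₂ᵢ = 0.072925 + 0.009375 + 0.089201 = 0.171501
Σp_1ᵢ² = 0.0889² + 0.1500² + 0.7611² = 0.007903 + 0.022500 + 0.579273 = 0.609676
Σp_2ᵢ² = 0.8203² + 0.0625² + 0.1172² = 0.672892 + 0.003906 + 0.013736 = 0.690534
O = 0.171501 / √(0.609676 × 0.690534) = 0.171501 / 0.6488467 = 0.2643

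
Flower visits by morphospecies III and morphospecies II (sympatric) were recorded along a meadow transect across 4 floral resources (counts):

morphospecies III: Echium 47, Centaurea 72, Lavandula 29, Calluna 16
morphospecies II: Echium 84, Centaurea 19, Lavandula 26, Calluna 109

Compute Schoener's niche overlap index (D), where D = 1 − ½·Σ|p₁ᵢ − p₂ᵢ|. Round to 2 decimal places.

0.57

Proportions for morphospecies III (n=164): 47/164=0.2866, 72/164=0.4390, 29/164=0.1768, 16/164=0.0976
Proportions for morphospecies II (n=238): 84/238=0.3529, 19/238=0.0798, 26/238=0.1092, 109/238=0.4580
Σ|p₁ᵢ − p₂ᵢ| = 0.0663 + 0.3592 + 0.0676 + 0.3604 = 0.8535
D = 1 − ½ × 0.8535 = 1 − 0.42675 = 0.57325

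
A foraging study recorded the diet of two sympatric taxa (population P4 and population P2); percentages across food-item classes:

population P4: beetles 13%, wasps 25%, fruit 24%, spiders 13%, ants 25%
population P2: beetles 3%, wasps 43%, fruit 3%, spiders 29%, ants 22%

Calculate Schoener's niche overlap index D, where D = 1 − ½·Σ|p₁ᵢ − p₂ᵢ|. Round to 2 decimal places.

0.66

Convert percentages to proportions (divide by 100).
Σ|p₁ᵢ − p₂ᵢ| = 0.10 + 0.18 + 0.21 + 0.16 + 0.03 = 0.68
D = 1 − ½ × 0.68 = 1 − 0.340 = 0.6600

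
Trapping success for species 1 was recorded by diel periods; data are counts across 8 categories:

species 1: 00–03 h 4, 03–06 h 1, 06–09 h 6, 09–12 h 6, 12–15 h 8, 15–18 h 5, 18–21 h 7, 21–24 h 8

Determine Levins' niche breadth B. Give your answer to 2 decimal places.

6.96

Proportions for species 1 (n=45): 4/45=0.0889, 1/45=0.0222, 6/45=0.1333, 6/45=0.1333, 8/45=0.1778, 5/45=0.1111, 7/45=0.1556, 8/45=0.1778
Σpᵢ² = 0.0889² + 0.0222² + 0.1333² + 0.1333² + 0.1778² + 0.1111² + 0.1556² + 0.1778² = 0.007903 + 0.000493 + 0.017769 + 0.017769 + 0.031613 + 0.012343 + 0.024211 + 0.031613 = 0.143714
B = 1 / 0.143714 = 6.9583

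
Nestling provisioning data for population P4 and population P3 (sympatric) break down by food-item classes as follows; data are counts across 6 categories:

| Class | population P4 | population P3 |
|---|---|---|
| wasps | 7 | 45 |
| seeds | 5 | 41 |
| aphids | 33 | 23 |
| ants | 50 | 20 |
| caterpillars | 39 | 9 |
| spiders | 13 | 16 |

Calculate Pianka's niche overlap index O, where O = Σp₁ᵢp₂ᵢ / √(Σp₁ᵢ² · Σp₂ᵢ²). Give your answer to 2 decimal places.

0.55

Proportions for population P4 (n=147): 7/147=0.0476, 5/147=0.0340, 33/147=0.2245, 50/147=0.3401, 39/147=0.2653, 13/147=0.0884
Proportions for population P3 (n=154): 45/154=0.2922, 41/154=0.2662, 23/154=0.1494, 20/154=0.1299, 9/154=0.0584, 16/154=0.1039
Σ p₁ᵢp₂ᵢ = 0.013909 + 0.009051 + 0.033540 + 0.044179 + 0.015494 + 0.009185 = 0.125358
Σp_1ᵢ² = 0.0476² + 0.0340² + 0.2245² + 0.3401² + 0.2653² + 0.0884² = 0.002266 + 0.001156 + 0.050400 + 0.115668 + 0.070384 + 0.007815 = 0.247689
Σp_2ᵢ² = 0.2922² + 0.2662² + 0.1494² + 0.1299² + 0.0584² + 0.1039² = 0.085381 + 0.070862 + 0.022320 + 0.016874 + 0.003411 + 0.010795 = 0.209643
O = 0.125358 / √(0.247689 × 0.209643) = 0.125358 / 0.2278734 = 0.5501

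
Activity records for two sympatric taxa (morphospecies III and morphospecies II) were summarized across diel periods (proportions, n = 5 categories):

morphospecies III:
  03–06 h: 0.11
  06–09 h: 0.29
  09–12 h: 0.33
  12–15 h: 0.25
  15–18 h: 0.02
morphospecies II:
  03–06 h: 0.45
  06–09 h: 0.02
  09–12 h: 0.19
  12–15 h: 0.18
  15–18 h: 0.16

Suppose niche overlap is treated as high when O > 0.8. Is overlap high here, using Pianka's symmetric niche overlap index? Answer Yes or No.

Σ p₁ᵢp₂ᵢ = 0.0495 + 0.0058 + 0.0627 + 0.0450 + 0.0032 = 0.1662
Σp_1ᵢ² = 0.11² + 0.29² + 0.33² + 0.25² + 0.02² = 0.0121 + 0.0841 + 0.1089 + 0.0625 + 0.0004 = 0.2680
Σp_2ᵢ² = 0.45² + 0.02² + 0.19² + 0.18² + 0.16² = 0.2025 + 0.0004 + 0.0361 + 0.0324 + 0.0256 = 0.2970
O = 0.1662 / √(0.2680 × 0.2970) = 0.1662 / 0.28213 = 0.5891
O = 0.5891 < 0.8 → No.

No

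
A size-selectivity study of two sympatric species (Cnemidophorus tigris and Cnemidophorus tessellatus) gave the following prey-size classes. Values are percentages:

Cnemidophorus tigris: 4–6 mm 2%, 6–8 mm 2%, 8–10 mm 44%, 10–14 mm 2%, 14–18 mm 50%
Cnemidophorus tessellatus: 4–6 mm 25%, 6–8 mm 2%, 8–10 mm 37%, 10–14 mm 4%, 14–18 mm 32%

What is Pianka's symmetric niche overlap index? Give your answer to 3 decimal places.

0.895

Convert percentages to proportions (divide by 100).
Σ p₁ᵢp₂ᵢ = 0.0050 + 0.0004 + 0.1628 + 0.0008 + 0.1600 = 0.3290
Σp_1ᵢ² = 0.02² + 0.02² + 0.44² + 0.02² + 0.50² = 0.0004 + 0.0004 + 0.1936 + 0.0004 + 0.2500 = 0.4448
Σp_2ᵢ² = 0.25² + 0.02² + 0.37² + 0.04² + 0.32² = 0.0625 + 0.0004 + 0.1369 + 0.0016 + 0.1024 = 0.3038
O = 0.3290 / √(0.4448 × 0.3038) = 0.3290 / 0.367601 = 0.89499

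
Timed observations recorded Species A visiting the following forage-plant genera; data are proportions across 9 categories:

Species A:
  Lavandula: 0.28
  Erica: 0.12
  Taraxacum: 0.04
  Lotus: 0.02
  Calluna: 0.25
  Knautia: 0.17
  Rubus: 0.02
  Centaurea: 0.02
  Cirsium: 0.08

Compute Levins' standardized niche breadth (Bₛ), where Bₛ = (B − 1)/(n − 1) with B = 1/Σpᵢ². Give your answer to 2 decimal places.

0.52

Σpᵢ² = 0.28² + 0.12² + 0.04² + 0.02² + 0.25² + 0.17² + 0.02² + 0.02² + 0.08² = 0.0784 + 0.0144 + 0.0016 + 0.0004 + 0.0625 + 0.0289 + 0.0004 + 0.0004 + 0.0064 = 0.1934
B = 1 / 0.1934 = 5.1706
Bₛ = (B − 1)/(n − 1) = (5.1706 − 1)/(9 − 1) = 4.1706/8 = 0.5213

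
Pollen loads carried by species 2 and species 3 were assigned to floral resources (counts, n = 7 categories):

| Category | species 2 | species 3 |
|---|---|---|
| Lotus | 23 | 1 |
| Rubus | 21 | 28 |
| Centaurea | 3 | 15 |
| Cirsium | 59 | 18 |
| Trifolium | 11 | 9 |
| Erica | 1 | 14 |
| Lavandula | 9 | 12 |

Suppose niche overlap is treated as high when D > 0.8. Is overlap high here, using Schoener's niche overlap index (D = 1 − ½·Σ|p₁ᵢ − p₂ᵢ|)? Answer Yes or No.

Proportions for species 2 (n=127): 23/127=0.1811, 21/127=0.1654, 3/127=0.0236, 59/127=0.4646, 11/127=0.0866, 1/127=0.0079, 9/127=0.0709
Proportions for species 3 (n=97): 1/97=0.0103, 28/97=0.2887, 15/97=0.1546, 18/97=0.1856, 9/97=0.0928, 14/97=0.1443, 12/97=0.1237
Σ|p₁ᵢ − p₂ᵢ| = 0.1708 + 0.1233 + 0.1310 + 0.2790 + 0.0062 + 0.1364 + 0.0528 = 0.8995
D = 1 − ½ × 0.8995 = 1 − 0.44975 = 0.55025
D = 0.55025 < 0.8 → No.

No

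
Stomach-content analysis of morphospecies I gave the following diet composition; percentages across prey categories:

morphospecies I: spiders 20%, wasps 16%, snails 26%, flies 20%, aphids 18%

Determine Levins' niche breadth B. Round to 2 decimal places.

Convert percentages to proportions (divide by 100).
Σpᵢ² = 0.20² + 0.16² + 0.26² + 0.20² + 0.18² = 0.0400 + 0.0256 + 0.0676 + 0.0400 + 0.0324 = 0.2056
B = 1 / 0.2056 = 4.8638

4.86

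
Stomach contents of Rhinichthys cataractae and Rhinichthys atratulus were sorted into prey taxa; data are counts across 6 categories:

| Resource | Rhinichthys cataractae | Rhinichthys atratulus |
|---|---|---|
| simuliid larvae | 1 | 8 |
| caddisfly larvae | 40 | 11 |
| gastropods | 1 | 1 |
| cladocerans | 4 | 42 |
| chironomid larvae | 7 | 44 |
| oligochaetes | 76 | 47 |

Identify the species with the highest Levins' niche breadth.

Proportions for Rhinichthys cataractae (n=129): 1/129=0.0078, 40/129=0.3101, 1/129=0.0078, 4/129=0.0310, 7/129=0.0543, 76/129=0.5891
Proportions for Rhinichthys atratulus (n=153): 8/153=0.0523, 11/153=0.0719, 1/153=0.0065, 42/153=0.2745, 44/153=0.2876, 47/153=0.3072
Σp_cataᵢ² = 0.0078² + 0.3101² + 0.0078² + 0.0310² + 0.0543² + 0.5891² = 0.000061 + 0.096162 + 0.000061 + 0.000961 + 0.002948 + 0.347039 = 0.447232
B_cata = 1 / 0.447232 = 2.2360
Σp_atraᵢ² = 0.0523² + 0.0719² + 0.0065² + 0.2745² + 0.2876² + 0.3072² = 0.002735 + 0.005170 + 0.000042 + 0.075350 + 0.082714 + 0.094372 = 0.260383
B_atra = 1 / 0.260383 = 3.8405
Highest B → broadest niche (most generalist): Rhinichthys atratulus (B = 3.84).

Rhinichthys atratulus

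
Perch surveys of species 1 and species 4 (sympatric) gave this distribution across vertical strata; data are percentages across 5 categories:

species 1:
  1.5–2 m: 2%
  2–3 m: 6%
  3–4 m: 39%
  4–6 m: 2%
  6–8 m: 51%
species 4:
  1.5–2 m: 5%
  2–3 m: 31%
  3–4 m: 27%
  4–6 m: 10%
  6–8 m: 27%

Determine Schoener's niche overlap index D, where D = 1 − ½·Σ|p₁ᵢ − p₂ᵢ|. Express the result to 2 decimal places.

0.64

Convert percentages to proportions (divide by 100).
Σ|p₁ᵢ − p₂ᵢ| = 0.03 + 0.25 + 0.12 + 0.08 + 0.24 = 0.72
D = 1 − ½ × 0.72 = 1 − 0.360 = 0.6400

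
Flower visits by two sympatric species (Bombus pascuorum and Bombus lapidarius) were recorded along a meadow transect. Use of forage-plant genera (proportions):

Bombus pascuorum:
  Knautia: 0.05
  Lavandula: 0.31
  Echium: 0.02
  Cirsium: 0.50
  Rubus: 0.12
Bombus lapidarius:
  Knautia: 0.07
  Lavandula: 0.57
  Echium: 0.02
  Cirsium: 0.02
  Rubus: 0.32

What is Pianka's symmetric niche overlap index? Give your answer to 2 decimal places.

0.58

Σ p₁ᵢp₂ᵢ = 0.0035 + 0.1767 + 0.0004 + 0.0100 + 0.0384 = 0.2290
Σp_1ᵢ² = 0.05² + 0.31² + 0.02² + 0.50² + 0.12² = 0.0025 + 0.0961 + 0.0004 + 0.2500 + 0.0144 = 0.3634
Σp_2ᵢ² = 0.07² + 0.57² + 0.02² + 0.02² + 0.32² = 0.0049 + 0.3249 + 0.0004 + 0.0004 + 0.1024 = 0.4330
O = 0.2290 / √(0.3634 × 0.4330) = 0.2290 / 0.39668 = 0.5773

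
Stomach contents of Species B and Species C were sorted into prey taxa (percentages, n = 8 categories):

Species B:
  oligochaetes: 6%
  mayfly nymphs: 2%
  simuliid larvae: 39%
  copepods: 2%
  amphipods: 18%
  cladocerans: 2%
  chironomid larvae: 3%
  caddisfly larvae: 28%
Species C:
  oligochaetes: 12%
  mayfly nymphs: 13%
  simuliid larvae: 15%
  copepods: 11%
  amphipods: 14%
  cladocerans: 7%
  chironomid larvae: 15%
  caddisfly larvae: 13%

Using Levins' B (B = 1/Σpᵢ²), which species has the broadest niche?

Convert percentages to proportions (divide by 100).
Σp_Bᵢ² = 0.06² + 0.02² + 0.39² + 0.02² + 0.18² + 0.02² + 0.03² + 0.28² = 0.0036 + 0.0004 + 0.1521 + 0.0004 + 0.0324 + 0.0004 + 0.0009 + 0.0784 = 0.2686
B_B = 1 / 0.2686 = 3.7230
Σp_Cᵢ² = 0.12² + 0.13² + 0.15² + 0.11² + 0.14² + 0.07² + 0.15² + 0.13² = 0.0144 + 0.0169 + 0.0225 + 0.0121 + 0.0196 + 0.0049 + 0.0225 + 0.0169 = 0.1298
B_C = 1 / 0.1298 = 7.7042
Highest B → broadest niche (most generalist): Species C (B = 7.70).

Species C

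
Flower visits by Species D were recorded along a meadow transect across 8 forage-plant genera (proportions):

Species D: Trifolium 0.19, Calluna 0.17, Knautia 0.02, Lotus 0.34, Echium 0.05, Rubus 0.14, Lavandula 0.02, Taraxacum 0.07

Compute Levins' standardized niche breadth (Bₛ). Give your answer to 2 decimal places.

Σpᵢ² = 0.19² + 0.17² + 0.02² + 0.34² + 0.05² + 0.14² + 0.02² + 0.07² = 0.0361 + 0.0289 + 0.0004 + 0.1156 + 0.0025 + 0.0196 + 0.0004 + 0.0049 = 0.2084
B = 1 / 0.2084 = 4.7985
Bₛ = (B − 1)/(n − 1) = (4.7985 − 1)/(8 − 1) = 3.7985/7 = 0.5426

0.54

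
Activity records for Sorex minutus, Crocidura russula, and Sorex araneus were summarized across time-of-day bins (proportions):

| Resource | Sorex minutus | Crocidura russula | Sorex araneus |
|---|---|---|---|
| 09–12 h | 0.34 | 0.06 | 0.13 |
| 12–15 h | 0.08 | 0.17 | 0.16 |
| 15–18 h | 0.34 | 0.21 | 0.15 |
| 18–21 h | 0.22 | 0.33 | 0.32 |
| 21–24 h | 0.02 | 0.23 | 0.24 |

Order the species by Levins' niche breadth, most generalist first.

Σp_minuᵢ² = 0.34² + 0.08² + 0.34² + 0.22² + 0.02² = 0.1156 + 0.0064 + 0.1156 + 0.0484 + 0.0004 = 0.2864
B_minu = 1 / 0.2864 = 3.4916
Σp_russᵢ² = 0.06² + 0.17² + 0.21² + 0.33² + 0.23² = 0.0036 + 0.0289 + 0.0441 + 0.1089 + 0.0529 = 0.2384
B_russ = 1 / 0.2384 = 4.1946
Σp_aranᵢ² = 0.13² + 0.16² + 0.15² + 0.32² + 0.24² = 0.0169 + 0.0256 + 0.0225 + 0.1024 + 0.0576 = 0.2250
B_aran = 1 / 0.2250 = 4.4444
Ranking by B (broadest → narrowest): Sorex araneus (4.44) > Crocidura russula (4.19) > Sorex minutus (3.49)

Sorex araneus > Crocidura russula > Sorex minutus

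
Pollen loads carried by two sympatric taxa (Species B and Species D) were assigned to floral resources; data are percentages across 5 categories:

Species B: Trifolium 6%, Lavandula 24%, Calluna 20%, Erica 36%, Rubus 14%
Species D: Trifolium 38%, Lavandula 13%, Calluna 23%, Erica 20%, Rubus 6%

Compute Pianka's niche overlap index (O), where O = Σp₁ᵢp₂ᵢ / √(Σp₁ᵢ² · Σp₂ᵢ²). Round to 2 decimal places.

0.71

Convert percentages to proportions (divide by 100).
Σ p₁ᵢp₂ᵢ = 0.0228 + 0.0312 + 0.0460 + 0.0720 + 0.0084 = 0.1804
Σp_1ᵢ² = 0.06² + 0.24² + 0.20² + 0.36² + 0.14² = 0.0036 + 0.0576 + 0.0400 + 0.1296 + 0.0196 = 0.2504
Σp_2ᵢ² = 0.38² + 0.13² + 0.23² + 0.20² + 0.06² = 0.1444 + 0.0169 + 0.0529 + 0.0400 + 0.0036 = 0.2578
O = 0.1804 / √(0.2504 × 0.2578) = 0.1804 / 0.25407 = 0.7100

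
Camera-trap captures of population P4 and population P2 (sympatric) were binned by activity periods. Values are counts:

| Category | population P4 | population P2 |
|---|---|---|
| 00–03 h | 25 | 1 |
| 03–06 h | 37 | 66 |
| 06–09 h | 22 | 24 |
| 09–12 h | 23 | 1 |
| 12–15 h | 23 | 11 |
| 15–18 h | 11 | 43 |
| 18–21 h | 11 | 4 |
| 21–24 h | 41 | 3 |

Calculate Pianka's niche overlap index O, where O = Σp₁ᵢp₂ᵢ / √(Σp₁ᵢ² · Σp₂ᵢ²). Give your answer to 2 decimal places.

0.64

Proportions for population P4 (n=193): 25/193=0.1295, 37/193=0.1917, 22/193=0.1140, 23/193=0.1192, 23/193=0.1192, 11/193=0.0570, 11/193=0.0570, 41/193=0.2124
Proportions for population P2 (n=153): 1/153=0.0065, 66/153=0.4314, 24/153=0.1569, 1/153=0.0065, 11/153=0.0719, 43/153=0.2810, 4/153=0.0261, 3/153=0.0196
Σ p₁ᵢp₂ᵢ = 0.000842 + 0.082699 + 0.017887 + 0.000775 + 0.008570 + 0.016017 + 0.001488 + 0.004163 = 0.132441
Σp_1ᵢ² = 0.1295² + 0.1917² + 0.1140² + 0.1192² + 0.1192² + 0.0570² + 0.0570² + 0.2124² = 0.016770 + 0.036749 + 0.012996 + 0.014209 + 0.014209 + 0.003249 + 0.003249 + 0.045114 = 0.146545
Σp_2ᵢ² = 0.0065² + 0.4314² + 0.1569² + 0.0065² + 0.0719² + 0.2810² + 0.0261² + 0.0196² = 0.000042 + 0.186106 + 0.024618 + 0.000042 + 0.005170 + 0.078961 + 0.000681 + 0.000384 = 0.296004
O = 0.132441 / √(0.146545 × 0.296004) = 0.132441 / 0.2082736 = 0.6359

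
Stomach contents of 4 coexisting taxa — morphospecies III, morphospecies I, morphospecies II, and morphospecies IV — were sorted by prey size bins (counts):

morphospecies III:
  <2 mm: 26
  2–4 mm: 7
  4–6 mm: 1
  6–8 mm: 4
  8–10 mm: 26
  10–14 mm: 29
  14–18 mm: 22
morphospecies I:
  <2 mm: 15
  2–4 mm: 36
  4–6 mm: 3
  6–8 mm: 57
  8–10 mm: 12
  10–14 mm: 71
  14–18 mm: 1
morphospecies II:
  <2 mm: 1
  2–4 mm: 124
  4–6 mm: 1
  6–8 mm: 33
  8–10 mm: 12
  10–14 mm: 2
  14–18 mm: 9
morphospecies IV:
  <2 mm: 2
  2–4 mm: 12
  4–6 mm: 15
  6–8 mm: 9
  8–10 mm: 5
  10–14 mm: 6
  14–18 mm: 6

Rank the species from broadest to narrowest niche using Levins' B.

Proportions for morphospecies III (n=115): 26/115=0.2261, 7/115=0.0609, 1/115=0.0087, 4/115=0.0348, 26/115=0.2261, 29/115=0.2522, 22/115=0.1913
Proportions for morphospecies I (n=195): 15/195=0.0769, 36/195=0.1846, 3/195=0.0154, 57/195=0.2923, 12/195=0.0615, 71/195=0.3641, 1/195=0.0051
Proportions for morphospecies II (n=182): 1/182=0.0055, 124/182=0.6813, 1/182=0.0055, 33/182=0.1813, 12/182=0.0659, 2/182=0.0110, 9/182=0.0495
Proportions for morphospecies IV (n=55): 2/55=0.0364, 12/55=0.2182, 15/55=0.2727, 9/55=0.1636, 5/55=0.0909, 6/55=0.1091, 6/55=0.1091
Σp_IIIᵢ² = 0.2261² + 0.0609² + 0.0087² + 0.0348² + 0.2261² + 0.2522² + 0.1913² = 0.051121 + 0.003709 + 0.000076 + 0.001211 + 0.051121 + 0.063605 + 0.036596 = 0.207439
B_III = 1 / 0.207439 = 4.8207
Σp_Iᵢ² = 0.0769² + 0.1846² + 0.0154² + 0.2923² + 0.0615² + 0.3641² + 0.0051² = 0.005914 + 0.034077 + 0.000237 + 0.085439 + 0.003782 + 0.132569 + 0.000026 = 0.262044
B_I = 1 / 0.262044 = 3.8162
Σp_IIᵢ² = 0.0055² + 0.6813² + 0.0055² + 0.1813² + 0.0659² + 0.0110² + 0.0495² = 0.000030 + 0.464170 + 0.000030 + 0.032870 + 0.004343 + 0.000121 + 0.002450 = 0.504014
B_II = 1 / 0.504014 = 1.9841
Σp_IVᵢ² = 0.0364² + 0.2182² + 0.2727² + 0.1636² + 0.0909² + 0.1091² + 0.1091² = 0.001325 + 0.047611 + 0.074365 + 0.026765 + 0.008263 + 0.011903 + 0.011903 = 0.182135
B_IV = 1 / 0.182135 = 5.4904
Ranking by B (broadest → narrowest): morphospecies IV (5.49) > morphospecies III (4.82) > morphospecies I (3.82) > morphospecies II (1.98)

morphospecies IV > morphospecies III > morphospecies I > morphospecies II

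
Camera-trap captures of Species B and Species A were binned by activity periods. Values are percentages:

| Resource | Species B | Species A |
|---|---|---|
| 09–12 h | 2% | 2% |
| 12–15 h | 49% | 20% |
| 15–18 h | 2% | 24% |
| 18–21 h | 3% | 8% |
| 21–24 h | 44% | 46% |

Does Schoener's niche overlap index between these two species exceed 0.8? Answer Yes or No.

No

Convert percentages to proportions (divide by 100).
Σ|p₁ᵢ − p₂ᵢ| = 0.00 + 0.29 + 0.22 + 0.05 + 0.02 = 0.58
D = 1 − ½ × 0.58 = 1 − 0.290 = 0.7100
D = 0.7100 < 0.8 → No.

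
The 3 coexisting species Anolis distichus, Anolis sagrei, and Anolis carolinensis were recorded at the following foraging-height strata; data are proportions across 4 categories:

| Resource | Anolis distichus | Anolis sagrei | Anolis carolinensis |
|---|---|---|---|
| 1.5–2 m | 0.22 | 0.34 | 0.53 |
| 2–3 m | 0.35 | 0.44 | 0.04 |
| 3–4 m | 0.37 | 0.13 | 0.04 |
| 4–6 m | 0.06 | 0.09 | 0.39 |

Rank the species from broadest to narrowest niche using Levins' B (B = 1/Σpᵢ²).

Σp_distᵢ² = 0.22² + 0.35² + 0.37² + 0.06² = 0.0484 + 0.1225 + 0.1369 + 0.0036 = 0.3114
B_dist = 1 / 0.3114 = 3.2113
Σp_sagrᵢ² = 0.34² + 0.44² + 0.13² + 0.09² = 0.1156 + 0.1936 + 0.0169 + 0.0081 = 0.3342
B_sagr = 1 / 0.3342 = 2.9922
Σp_caroᵢ² = 0.53² + 0.04² + 0.04² + 0.39² = 0.2809 + 0.0016 + 0.0016 + 0.1521 = 0.4362
B_caro = 1 / 0.4362 = 2.2925
Ranking by B (broadest → narrowest): Anolis distichus (3.21) > Anolis sagrei (2.99) > Anolis carolinensis (2.29)

Anolis distichus > Anolis sagrei > Anolis carolinensis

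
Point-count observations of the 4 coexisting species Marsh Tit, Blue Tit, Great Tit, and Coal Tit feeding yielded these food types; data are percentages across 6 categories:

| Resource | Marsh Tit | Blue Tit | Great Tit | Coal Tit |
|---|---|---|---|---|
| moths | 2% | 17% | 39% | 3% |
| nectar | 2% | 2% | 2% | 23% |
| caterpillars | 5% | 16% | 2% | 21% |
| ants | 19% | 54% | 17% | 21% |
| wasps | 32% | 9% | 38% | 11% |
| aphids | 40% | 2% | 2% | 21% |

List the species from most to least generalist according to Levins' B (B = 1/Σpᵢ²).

Coal Tit > Marsh Tit > Great Tit > Blue Tit

Convert percentages to proportions (divide by 100).
Σp_Marsᵢ² = 0.02² + 0.02² + 0.05² + 0.19² + 0.32² + 0.40² = 0.0004 + 0.0004 + 0.0025 + 0.0361 + 0.1024 + 0.1600 = 0.3018
B_Mars = 1 / 0.3018 = 3.3135
Σp_Blueᵢ² = 0.17² + 0.02² + 0.16² + 0.54² + 0.09² + 0.02² = 0.0289 + 0.0004 + 0.0256 + 0.2916 + 0.0081 + 0.0004 = 0.3550
B_Blue = 1 / 0.3550 = 2.8169
Σp_Greaᵢ² = 0.39² + 0.02² + 0.02² + 0.17² + 0.38² + 0.02² = 0.1521 + 0.0004 + 0.0004 + 0.0289 + 0.1444 + 0.0004 = 0.3266
B_Grea = 1 / 0.3266 = 3.0618
Σp_Coalᵢ² = 0.03² + 0.23² + 0.21² + 0.21² + 0.11² + 0.21² = 0.0009 + 0.0529 + 0.0441 + 0.0441 + 0.0121 + 0.0441 = 0.1982
B_Coal = 1 / 0.1982 = 5.0454
Ranking by B (broadest → narrowest): Coal Tit (5.05) > Marsh Tit (3.31) > Great Tit (3.06) > Blue Tit (2.82)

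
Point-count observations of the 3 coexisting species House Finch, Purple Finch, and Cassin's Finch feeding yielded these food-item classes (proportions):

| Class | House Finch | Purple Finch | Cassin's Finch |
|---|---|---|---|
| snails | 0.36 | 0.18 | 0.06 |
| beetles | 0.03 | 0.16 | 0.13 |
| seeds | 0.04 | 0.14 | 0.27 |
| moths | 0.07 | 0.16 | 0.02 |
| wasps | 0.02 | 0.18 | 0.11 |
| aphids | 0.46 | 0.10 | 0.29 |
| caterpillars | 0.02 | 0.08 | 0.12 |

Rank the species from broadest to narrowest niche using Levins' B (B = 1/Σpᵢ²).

Purple Finch > Cassin's Finch > House Finch

Σp_Housᵢ² = 0.36² + 0.03² + 0.04² + 0.07² + 0.02² + 0.46² + 0.02² = 0.1296 + 0.0009 + 0.0016 + 0.0049 + 0.0004 + 0.2116 + 0.0004 = 0.3494
B_Hous = 1 / 0.3494 = 2.8620
Σp_Purpᵢ² = 0.18² + 0.16² + 0.14² + 0.16² + 0.18² + 0.10² + 0.08² = 0.0324 + 0.0256 + 0.0196 + 0.0256 + 0.0324 + 0.0100 + 0.0064 = 0.1520
B_Purp = 1 / 0.1520 = 6.5789
Σp_Cassᵢ² = 0.06² + 0.13² + 0.27² + 0.02² + 0.11² + 0.29² + 0.12² = 0.0036 + 0.0169 + 0.0729 + 0.0004 + 0.0121 + 0.0841 + 0.0144 = 0.2044
B_Cass = 1 / 0.2044 = 4.8924
Ranking by B (broadest → narrowest): Purple Finch (6.58) > Cassin's Finch (4.89) > House Finch (2.86)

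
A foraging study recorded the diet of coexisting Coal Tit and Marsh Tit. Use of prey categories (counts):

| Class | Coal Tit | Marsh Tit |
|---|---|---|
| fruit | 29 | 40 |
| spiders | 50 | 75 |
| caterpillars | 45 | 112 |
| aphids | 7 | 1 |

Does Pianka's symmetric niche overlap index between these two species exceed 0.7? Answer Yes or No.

Yes

Proportions for Coal Tit (n=131): 29/131=0.2214, 50/131=0.3817, 45/131=0.3435, 7/131=0.0534
Proportions for Marsh Tit (n=228): 40/228=0.1754, 75/228=0.3289, 112/228=0.4912, 1/228=0.0044
Σ p₁ᵢp₂ᵢ = 0.038834 + 0.125541 + 0.168727 + 0.000235 = 0.333337
Σp_1ᵢ² = 0.2214² + 0.3817² + 0.3435² + 0.0534² = 0.049018 + 0.145695 + 0.117992 + 0.002852 = 0.315557
Σp_2ᵢ² = 0.1754² + 0.3289² + 0.4912² + 0.0044² = 0.030765 + 0.108175 + 0.241277 + 0.000019 = 0.380236
O = 0.333337 / √(0.315557 × 0.380236) = 0.333337 / 0.3463901 = 0.9623
O = 0.9623 > 0.7 → Yes.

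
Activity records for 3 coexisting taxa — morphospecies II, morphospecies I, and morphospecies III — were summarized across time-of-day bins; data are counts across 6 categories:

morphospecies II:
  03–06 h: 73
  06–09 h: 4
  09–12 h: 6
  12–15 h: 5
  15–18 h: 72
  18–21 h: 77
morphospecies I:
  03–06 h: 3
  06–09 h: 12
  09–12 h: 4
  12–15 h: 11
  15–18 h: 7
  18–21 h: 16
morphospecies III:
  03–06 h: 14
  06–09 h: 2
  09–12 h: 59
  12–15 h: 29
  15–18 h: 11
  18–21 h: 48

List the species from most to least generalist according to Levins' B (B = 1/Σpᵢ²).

Proportions for morphospecies II (n=237): 73/237=0.3080, 4/237=0.0169, 6/237=0.0253, 5/237=0.0211, 72/237=0.3038, 77/237=0.3249
Proportions for morphospecies I (n=53): 3/53=0.0566, 12/53=0.2264, 4/53=0.0755, 11/53=0.2075, 7/53=0.1321, 16/53=0.3019
Proportions for morphospecies III (n=163): 14/163=0.0859, 2/163=0.0123, 59/163=0.3620, 29/163=0.1779, 11/163=0.0675, 48/163=0.2945
Σp_IIᵢ² = 0.3080² + 0.0169² + 0.0253² + 0.0211² + 0.3038² + 0.3249² = 0.094864 + 0.000286 + 0.000640 + 0.000445 + 0.092294 + 0.105560 = 0.294089
B_II = 1 / 0.294089 = 3.4003
Σp_Iᵢ² = 0.0566² + 0.2264² + 0.0755² + 0.2075² + 0.1321² + 0.3019² = 0.003204 + 0.051257 + 0.005700 + 0.043056 + 0.017450 + 0.091144 = 0.211811
B_I = 1 / 0.211811 = 4.7212
Σp_IIIᵢ² = 0.0859² + 0.0123² + 0.3620² + 0.1779² + 0.0675² + 0.2945² = 0.007379 + 0.000151 + 0.131044 + 0.031648 + 0.004556 + 0.086730 = 0.261508
B_III = 1 / 0.261508 = 3.8240
Ranking by B (broadest → narrowest): morphospecies I (4.72) > morphospecies III (3.82) > morphospecies II (3.40)

morphospecies I > morphospecies III > morphospecies II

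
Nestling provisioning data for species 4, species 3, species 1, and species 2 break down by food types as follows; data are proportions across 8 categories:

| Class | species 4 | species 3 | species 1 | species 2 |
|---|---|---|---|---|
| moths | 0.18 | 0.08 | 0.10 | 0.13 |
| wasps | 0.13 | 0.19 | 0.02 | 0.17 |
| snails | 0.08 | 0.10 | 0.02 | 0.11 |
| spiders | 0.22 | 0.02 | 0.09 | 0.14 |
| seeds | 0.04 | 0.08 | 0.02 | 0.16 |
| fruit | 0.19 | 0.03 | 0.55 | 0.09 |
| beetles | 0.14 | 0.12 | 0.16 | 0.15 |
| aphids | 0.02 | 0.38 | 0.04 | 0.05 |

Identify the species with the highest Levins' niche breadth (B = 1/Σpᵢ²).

Σp_4ᵢ² = 0.18² + 0.13² + 0.08² + 0.22² + 0.04² + 0.19² + 0.14² + 0.02² = 0.0324 + 0.0169 + 0.0064 + 0.0484 + 0.0016 + 0.0361 + 0.0196 + 0.0004 = 0.1618
B_4 = 1 / 0.1618 = 6.1805
Σp_3ᵢ² = 0.08² + 0.19² + 0.10² + 0.02² + 0.08² + 0.03² + 0.12² + 0.38² = 0.0064 + 0.0361 + 0.0100 + 0.0004 + 0.0064 + 0.0009 + 0.0144 + 0.1444 = 0.2190
B_3 = 1 / 0.2190 = 4.5662
Σp_1ᵢ² = 0.10² + 0.02² + 0.02² + 0.09² + 0.02² + 0.55² + 0.16² + 0.04² = 0.0100 + 0.0004 + 0.0004 + 0.0081 + 0.0004 + 0.3025 + 0.0256 + 0.0016 = 0.3490
B_1 = 1 / 0.3490 = 2.8653
Σp_2ᵢ² = 0.13² + 0.17² + 0.11² + 0.14² + 0.16² + 0.09² + 0.15² + 0.05² = 0.0169 + 0.0289 + 0.0121 + 0.0196 + 0.0256 + 0.0081 + 0.0225 + 0.0025 = 0.1362
B_2 = 1 / 0.1362 = 7.3421
Highest B → broadest niche (most generalist): species 2 (B = 7.34).

species 2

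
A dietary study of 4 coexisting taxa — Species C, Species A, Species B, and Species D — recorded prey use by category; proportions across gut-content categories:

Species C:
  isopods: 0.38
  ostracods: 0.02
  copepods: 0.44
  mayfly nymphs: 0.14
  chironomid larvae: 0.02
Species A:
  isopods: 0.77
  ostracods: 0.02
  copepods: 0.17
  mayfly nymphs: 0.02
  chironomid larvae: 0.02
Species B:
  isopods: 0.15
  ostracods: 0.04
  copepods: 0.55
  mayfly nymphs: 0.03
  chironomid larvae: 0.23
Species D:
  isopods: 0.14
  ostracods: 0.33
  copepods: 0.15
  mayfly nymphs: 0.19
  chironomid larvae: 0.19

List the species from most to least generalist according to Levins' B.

Σp_Cᵢ² = 0.38² + 0.02² + 0.44² + 0.14² + 0.02² = 0.1444 + 0.0004 + 0.1936 + 0.0196 + 0.0004 = 0.3584
B_C = 1 / 0.3584 = 2.7902
Σp_Aᵢ² = 0.77² + 0.02² + 0.17² + 0.02² + 0.02² = 0.5929 + 0.0004 + 0.0289 + 0.0004 + 0.0004 = 0.6230
B_A = 1 / 0.6230 = 1.6051
Σp_Bᵢ² = 0.15² + 0.04² + 0.55² + 0.03² + 0.23² = 0.0225 + 0.0016 + 0.3025 + 0.0009 + 0.0529 = 0.3804
B_B = 1 / 0.3804 = 2.6288
Σp_Dᵢ² = 0.14² + 0.33² + 0.15² + 0.19² + 0.19² = 0.0196 + 0.1089 + 0.0225 + 0.0361 + 0.0361 = 0.2232
B_D = 1 / 0.2232 = 4.4803
Ranking by B (broadest → narrowest): Species D (4.48) > Species C (2.79) > Species B (2.63) > Species A (1.61)

Species D > Species C > Species B > Species A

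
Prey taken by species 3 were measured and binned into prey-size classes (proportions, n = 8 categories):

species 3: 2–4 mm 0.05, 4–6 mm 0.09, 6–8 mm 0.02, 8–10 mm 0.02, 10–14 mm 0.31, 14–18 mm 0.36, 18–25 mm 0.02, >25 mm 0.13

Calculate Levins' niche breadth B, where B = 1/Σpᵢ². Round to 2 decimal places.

3.93

Σpᵢ² = 0.05² + 0.09² + 0.02² + 0.02² + 0.31² + 0.36² + 0.02² + 0.13² = 0.0025 + 0.0081 + 0.0004 + 0.0004 + 0.0961 + 0.1296 + 0.0004 + 0.0169 = 0.2544
B = 1 / 0.2544 = 3.9308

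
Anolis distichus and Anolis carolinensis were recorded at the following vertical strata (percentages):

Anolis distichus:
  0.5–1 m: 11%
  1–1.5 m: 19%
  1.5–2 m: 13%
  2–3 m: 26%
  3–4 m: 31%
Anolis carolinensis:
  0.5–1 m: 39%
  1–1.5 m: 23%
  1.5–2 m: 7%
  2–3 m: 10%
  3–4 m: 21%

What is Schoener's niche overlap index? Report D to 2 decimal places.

0.68

Convert percentages to proportions (divide by 100).
Σ|p₁ᵢ − p₂ᵢ| = 0.28 + 0.04 + 0.06 + 0.16 + 0.10 = 0.64
D = 1 − ½ × 0.64 = 1 − 0.320 = 0.6800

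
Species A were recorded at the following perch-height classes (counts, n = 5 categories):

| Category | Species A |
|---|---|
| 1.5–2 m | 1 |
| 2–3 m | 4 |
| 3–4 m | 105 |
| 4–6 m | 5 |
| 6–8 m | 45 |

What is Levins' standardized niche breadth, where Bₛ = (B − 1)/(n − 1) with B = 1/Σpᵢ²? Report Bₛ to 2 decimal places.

Proportions for Species A (n=160): 1/160=0.0063, 4/160=0.0250, 105/160=0.6563, 5/160=0.0313, 45/160=0.2813
Σpᵢ² = 0.0063² + 0.0250² + 0.6563² + 0.0313² + 0.2813² = 0.000040 + 0.000625 + 0.430730 + 0.000980 + 0.079130 = 0.511505
B = 1 / 0.511505 = 1.9550
Bₛ = (B − 1)/(n − 1) = (1.9550 − 1)/(5 − 1) = 0.9550/4 = 0.2388

0.24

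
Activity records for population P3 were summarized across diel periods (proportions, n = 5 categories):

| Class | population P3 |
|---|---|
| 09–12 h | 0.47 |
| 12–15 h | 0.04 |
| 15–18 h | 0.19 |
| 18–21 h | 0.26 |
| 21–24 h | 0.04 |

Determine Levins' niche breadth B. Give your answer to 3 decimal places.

Σpᵢ² = 0.47² + 0.04² + 0.19² + 0.26² + 0.04² = 0.2209 + 0.0016 + 0.0361 + 0.0676 + 0.0016 = 0.3278
B = 1 / 0.3278 = 3.05064

3.051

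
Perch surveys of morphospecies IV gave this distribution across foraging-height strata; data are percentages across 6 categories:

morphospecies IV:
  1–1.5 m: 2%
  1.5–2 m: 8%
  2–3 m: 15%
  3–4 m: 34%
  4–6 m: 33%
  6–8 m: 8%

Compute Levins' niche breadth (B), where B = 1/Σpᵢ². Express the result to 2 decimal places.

Convert percentages to proportions (divide by 100).
Σpᵢ² = 0.02² + 0.08² + 0.15² + 0.34² + 0.33² + 0.08² = 0.0004 + 0.0064 + 0.0225 + 0.1156 + 0.1089 + 0.0064 = 0.2602
B = 1 / 0.2602 = 3.8432

3.84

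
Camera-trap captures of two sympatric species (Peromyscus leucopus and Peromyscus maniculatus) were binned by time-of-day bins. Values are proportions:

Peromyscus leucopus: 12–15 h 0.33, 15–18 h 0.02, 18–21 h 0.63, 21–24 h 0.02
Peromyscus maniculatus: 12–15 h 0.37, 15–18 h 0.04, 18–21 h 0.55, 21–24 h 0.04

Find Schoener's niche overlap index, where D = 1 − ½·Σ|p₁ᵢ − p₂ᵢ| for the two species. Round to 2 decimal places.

0.92

Σ|p₁ᵢ − p₂ᵢ| = 0.04 + 0.02 + 0.08 + 0.02 = 0.16
D = 1 − ½ × 0.16 = 1 − 0.080 = 0.9200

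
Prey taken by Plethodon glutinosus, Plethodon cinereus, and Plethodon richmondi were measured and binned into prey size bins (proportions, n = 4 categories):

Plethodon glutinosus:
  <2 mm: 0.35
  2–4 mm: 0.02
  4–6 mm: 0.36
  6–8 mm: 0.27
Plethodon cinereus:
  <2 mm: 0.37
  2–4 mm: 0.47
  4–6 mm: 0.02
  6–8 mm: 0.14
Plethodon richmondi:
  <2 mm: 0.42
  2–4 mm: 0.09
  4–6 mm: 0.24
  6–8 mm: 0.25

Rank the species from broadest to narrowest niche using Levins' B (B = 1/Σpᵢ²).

Plethodon richmondi > Plethodon glutinosus > Plethodon cinereus

Σp_glutᵢ² = 0.35² + 0.02² + 0.36² + 0.27² = 0.1225 + 0.0004 + 0.1296 + 0.0729 = 0.3254
B_glut = 1 / 0.3254 = 3.0731
Σp_cineᵢ² = 0.37² + 0.47² + 0.02² + 0.14² = 0.1369 + 0.2209 + 0.0004 + 0.0196 = 0.3778
B_cine = 1 / 0.3778 = 2.6469
Σp_richᵢ² = 0.42² + 0.09² + 0.24² + 0.25² = 0.1764 + 0.0081 + 0.0576 + 0.0625 = 0.3046
B_rich = 1 / 0.3046 = 3.2830
Ranking by B (broadest → narrowest): Plethodon richmondi (3.28) > Plethodon glutinosus (3.07) > Plethodon cinereus (2.65)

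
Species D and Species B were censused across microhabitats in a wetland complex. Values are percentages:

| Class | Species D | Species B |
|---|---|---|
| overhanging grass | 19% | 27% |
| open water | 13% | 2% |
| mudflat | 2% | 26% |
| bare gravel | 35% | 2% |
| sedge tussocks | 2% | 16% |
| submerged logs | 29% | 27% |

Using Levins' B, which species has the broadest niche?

Convert percentages to proportions (divide by 100).
Σp_Dᵢ² = 0.19² + 0.13² + 0.02² + 0.35² + 0.02² + 0.29² = 0.0361 + 0.0169 + 0.0004 + 0.1225 + 0.0004 + 0.0841 = 0.2604
B_D = 1 / 0.2604 = 3.8402
Σp_Bᵢ² = 0.27² + 0.02² + 0.26² + 0.02² + 0.16² + 0.27² = 0.0729 + 0.0004 + 0.0676 + 0.0004 + 0.0256 + 0.0729 = 0.2398
B_B = 1 / 0.2398 = 4.1701
Highest B → broadest niche (most generalist): Species B (B = 4.17).

Species B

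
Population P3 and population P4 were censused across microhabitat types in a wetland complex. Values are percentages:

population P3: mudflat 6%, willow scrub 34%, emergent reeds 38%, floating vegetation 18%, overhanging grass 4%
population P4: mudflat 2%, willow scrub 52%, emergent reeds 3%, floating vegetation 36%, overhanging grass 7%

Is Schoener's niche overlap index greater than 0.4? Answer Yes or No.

Convert percentages to proportions (divide by 100).
Σ|p₁ᵢ − p₂ᵢ| = 0.04 + 0.18 + 0.35 + 0.18 + 0.03 = 0.78
D = 1 − ½ × 0.78 = 1 − 0.390 = 0.6100
D = 0.6100 > 0.4 → Yes.

Yes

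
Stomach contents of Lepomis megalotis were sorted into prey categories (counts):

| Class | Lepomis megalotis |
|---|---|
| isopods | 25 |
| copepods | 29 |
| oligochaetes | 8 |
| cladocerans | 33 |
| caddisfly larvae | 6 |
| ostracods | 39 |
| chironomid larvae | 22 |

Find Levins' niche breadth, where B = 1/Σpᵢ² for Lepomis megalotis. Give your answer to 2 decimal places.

5.63

Proportions for Lepomis megalotis (n=162): 25/162=0.1543, 29/162=0.1790, 8/162=0.0494, 33/162=0.2037, 6/162=0.0370, 39/162=0.2407, 22/162=0.1358
Σpᵢ² = 0.1543² + 0.1790² + 0.0494² + 0.2037² + 0.0370² + 0.2407² + 0.1358² = 0.023808 + 0.032041 + 0.002440 + 0.041494 + 0.001369 + 0.057936 + 0.018442 = 0.177530
B = 1 / 0.177530 = 5.6329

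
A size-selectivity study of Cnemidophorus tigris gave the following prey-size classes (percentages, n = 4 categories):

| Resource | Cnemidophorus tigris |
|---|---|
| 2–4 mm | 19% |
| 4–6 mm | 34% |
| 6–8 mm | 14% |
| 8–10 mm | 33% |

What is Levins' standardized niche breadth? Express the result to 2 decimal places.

Convert percentages to proportions (divide by 100).
Σpᵢ² = 0.19² + 0.34² + 0.14² + 0.33² = 0.0361 + 0.1156 + 0.0196 + 0.1089 = 0.2802
B = 1 / 0.2802 = 3.5689
Bₛ = (B − 1)/(n − 1) = (3.5689 − 1)/(4 − 1) = 2.5689/3 = 0.8563

0.86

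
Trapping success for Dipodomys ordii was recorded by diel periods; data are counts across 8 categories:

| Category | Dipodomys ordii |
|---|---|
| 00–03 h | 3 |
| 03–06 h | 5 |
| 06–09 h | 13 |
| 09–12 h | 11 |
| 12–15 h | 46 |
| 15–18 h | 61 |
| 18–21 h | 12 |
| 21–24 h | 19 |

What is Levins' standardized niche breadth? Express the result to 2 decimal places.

0.48

Proportions for Dipodomys ordii (n=170): 3/170=0.0176, 5/170=0.0294, 13/170=0.0765, 11/170=0.0647, 46/170=0.2706, 61/170=0.3588, 12/170=0.0706, 19/170=0.1118
Σpᵢ² = 0.0176² + 0.0294² + 0.0765² + 0.0647² + 0.2706² + 0.3588² + 0.0706² + 0.1118² = 0.000310 + 0.000864 + 0.005852 + 0.004186 + 0.073224 + 0.128737 + 0.004984 + 0.012499 = 0.230656
B = 1 / 0.230656 = 4.3355
Bₛ = (B − 1)/(n − 1) = (4.3355 − 1)/(8 − 1) = 3.3355/7 = 0.4765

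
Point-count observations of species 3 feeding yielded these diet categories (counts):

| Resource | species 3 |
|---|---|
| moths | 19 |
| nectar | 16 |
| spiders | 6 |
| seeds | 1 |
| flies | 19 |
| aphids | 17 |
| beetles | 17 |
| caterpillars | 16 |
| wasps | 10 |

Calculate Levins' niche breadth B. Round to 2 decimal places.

Proportions for species 3 (n=121): 19/121=0.1570, 16/121=0.1322, 6/121=0.0496, 1/121=0.0083, 19/121=0.1570, 17/121=0.1405, 17/121=0.1405, 16/121=0.1322, 10/121=0.0826
Σpᵢ² = 0.1570² + 0.1322² + 0.0496² + 0.0083² + 0.1570² + 0.1405² + 0.1405² + 0.1322² + 0.0826² = 0.024649 + 0.017477 + 0.002460 + 0.000069 + 0.024649 + 0.019740 + 0.019740 + 0.017477 + 0.006823 = 0.133084
B = 1 / 0.133084 = 7.5141

7.51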